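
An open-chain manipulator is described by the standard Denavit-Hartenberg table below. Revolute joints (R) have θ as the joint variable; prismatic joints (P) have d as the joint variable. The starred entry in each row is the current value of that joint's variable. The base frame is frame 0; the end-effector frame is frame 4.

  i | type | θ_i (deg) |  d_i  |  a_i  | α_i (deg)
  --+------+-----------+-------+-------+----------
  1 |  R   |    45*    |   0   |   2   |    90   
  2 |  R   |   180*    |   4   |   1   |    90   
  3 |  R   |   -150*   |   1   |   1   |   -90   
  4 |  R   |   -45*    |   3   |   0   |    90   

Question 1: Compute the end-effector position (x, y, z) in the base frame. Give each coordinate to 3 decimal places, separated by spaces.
0.897 -0.379 1.000

after link 1: o_1 = (1.4142, 1.4142, 0.0000)
after link 2: o_2 = (3.5355, -2.1213, 0.0000)
after link 3: o_3 = (3.7944, -1.1554, 1.0000)
after link 4: o_4 = (0.8966, -0.3789, 1.0000)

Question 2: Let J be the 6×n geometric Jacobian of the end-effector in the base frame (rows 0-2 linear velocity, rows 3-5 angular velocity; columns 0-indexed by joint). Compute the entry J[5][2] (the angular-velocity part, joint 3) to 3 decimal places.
1.000

axis z_2 = (0.0000,0.0000,1.0000); lever o_n−o_2 = (-2.6390,1.7424,1.0000)
cross product → J_v[:, 2] = (-1.7424,-2.6390,0.0000)
J_ω[:, 2] = z_2
entry J[5][2] = 1.0000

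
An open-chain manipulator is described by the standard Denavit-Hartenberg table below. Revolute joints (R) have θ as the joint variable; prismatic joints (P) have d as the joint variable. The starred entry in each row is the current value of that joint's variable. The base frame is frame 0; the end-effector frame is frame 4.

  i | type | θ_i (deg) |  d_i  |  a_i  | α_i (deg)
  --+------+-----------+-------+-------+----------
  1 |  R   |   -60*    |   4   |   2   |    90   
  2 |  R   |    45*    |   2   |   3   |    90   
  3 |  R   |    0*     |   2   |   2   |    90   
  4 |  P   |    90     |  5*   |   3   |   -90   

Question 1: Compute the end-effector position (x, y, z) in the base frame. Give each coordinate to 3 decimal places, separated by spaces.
7.134 -6.356 4.000

after link 1: o_1 = (1.0000, -1.7321, 4.0000)
after link 2: o_2 = (0.3286, -4.5692, 6.1213)
after link 3: o_3 = (1.7428, -7.0187, 6.1213)
after link 4: o_4 = (7.1336, -6.3558, 4.0000)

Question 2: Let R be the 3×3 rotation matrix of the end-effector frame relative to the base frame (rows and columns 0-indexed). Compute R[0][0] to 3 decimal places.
0.354

End-effector x-axis (col 0 of R) = (0.3536,-0.6124,-0.7071)
R[0][0] = 0.3536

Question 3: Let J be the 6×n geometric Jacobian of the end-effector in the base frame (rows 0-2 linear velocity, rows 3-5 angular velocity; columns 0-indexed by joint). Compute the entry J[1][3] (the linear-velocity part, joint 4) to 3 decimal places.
prismatic axis z_3 = (0.8660,0.5000,-0.0000)
J_v[:, 3] = z_3; J_ω[:, 3] = (0,0,0)
entry J[1][3] = 0.5000

0.500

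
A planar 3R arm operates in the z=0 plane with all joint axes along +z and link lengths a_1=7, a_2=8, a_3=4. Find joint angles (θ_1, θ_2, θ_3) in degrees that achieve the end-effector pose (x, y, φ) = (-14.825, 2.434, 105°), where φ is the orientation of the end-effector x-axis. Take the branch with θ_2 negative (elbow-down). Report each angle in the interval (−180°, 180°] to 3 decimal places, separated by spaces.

wrist centre = target − a_3·(cos φ, sin φ) = (-13.7897, -1.4297)
cos θ_2 = (192.2005−7²−8²)/(2·7·8) = 0.7071; θ_2 = -44.9967° (elbow-down)
β = atan2(-1.4297,-13.7897) = -174.0808°; ψ = atan2(-5.6565,12.6572) = -24.0800°
θ_1 = β − ψ = -150.0008°
θ_3 = φ − θ_1 − θ_2 = -60.0025° (wrapped to (-180°,180°])

-150.001 -44.997 -60.003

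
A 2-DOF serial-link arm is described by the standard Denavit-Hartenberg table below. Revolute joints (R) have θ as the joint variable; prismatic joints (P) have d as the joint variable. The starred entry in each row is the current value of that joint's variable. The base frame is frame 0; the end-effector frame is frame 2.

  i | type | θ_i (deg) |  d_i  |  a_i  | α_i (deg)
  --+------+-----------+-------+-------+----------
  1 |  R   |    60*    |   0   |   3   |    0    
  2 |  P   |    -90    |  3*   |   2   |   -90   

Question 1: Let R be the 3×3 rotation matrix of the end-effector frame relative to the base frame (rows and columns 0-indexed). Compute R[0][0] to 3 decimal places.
0.866

End-effector x-axis (col 0 of R) = (0.8660,-0.5000,0.0000)
R[0][0] = 0.8660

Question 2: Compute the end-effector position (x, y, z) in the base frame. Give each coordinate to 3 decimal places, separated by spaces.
after link 1: o_1 = (1.5000, 2.5981, 0.0000)
after link 2: o_2 = (3.2321, 1.5981, 3.0000)

3.232 1.598 3.000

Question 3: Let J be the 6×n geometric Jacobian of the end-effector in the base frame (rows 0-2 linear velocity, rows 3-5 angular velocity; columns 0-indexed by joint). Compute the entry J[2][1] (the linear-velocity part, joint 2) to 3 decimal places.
1.000

prismatic axis z_1 = (0.0000,0.0000,1.0000)
J_v[:, 1] = z_1; J_ω[:, 1] = (0,0,0)
entry J[2][1] = 1.0000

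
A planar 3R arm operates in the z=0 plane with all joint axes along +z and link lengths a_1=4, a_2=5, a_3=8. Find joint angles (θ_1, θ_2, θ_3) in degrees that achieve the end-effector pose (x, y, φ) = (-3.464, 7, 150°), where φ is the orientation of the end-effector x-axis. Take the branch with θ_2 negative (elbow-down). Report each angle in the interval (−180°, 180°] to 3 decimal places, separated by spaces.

wrist centre = target − a_3·(cos φ, sin φ) = (3.4642, 3.0000)
cos θ_2 = (21.0007−4²−5²)/(2·4·5) = -0.5000; θ_2 = -119.9988° (elbow-down)
β = atan2(3.0000,3.4642) = 40.8926°; ψ = atan2(-4.3302,1.5001) = -70.8926°
θ_1 = β − ψ = 111.7851°
θ_3 = φ − θ_1 − θ_2 = 158.2137° (wrapped to (-180°,180°])

111.785 -119.999 158.214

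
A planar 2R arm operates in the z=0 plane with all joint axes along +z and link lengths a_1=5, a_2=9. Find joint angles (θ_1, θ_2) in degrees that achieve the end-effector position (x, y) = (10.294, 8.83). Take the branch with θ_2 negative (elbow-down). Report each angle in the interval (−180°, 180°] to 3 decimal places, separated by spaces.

60.006 -30.009

cos θ_2 = (183.9353−5²−9²)/(2·5·9) = 0.8659; θ_2 = -30.0088° (elbow-down)
β = atan2(8.8300,10.2940) = 40.6224°; ψ = atan2(-4.5012,12.7935) = -19.3836°
θ_1 = β − ψ = 60.0060°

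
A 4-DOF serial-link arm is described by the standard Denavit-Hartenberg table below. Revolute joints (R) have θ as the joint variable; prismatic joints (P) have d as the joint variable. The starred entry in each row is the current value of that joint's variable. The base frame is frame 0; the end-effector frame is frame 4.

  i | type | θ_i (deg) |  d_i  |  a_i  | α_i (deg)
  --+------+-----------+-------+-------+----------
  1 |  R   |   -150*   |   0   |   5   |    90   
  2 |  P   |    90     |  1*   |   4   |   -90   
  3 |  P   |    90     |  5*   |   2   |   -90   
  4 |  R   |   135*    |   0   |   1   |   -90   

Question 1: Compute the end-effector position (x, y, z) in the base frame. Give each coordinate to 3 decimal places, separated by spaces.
after link 1: o_1 = (-4.3301, -2.5000, 0.0000)
after link 2: o_2 = (-4.8301, -1.6340, 4.0000)
after link 3: o_3 = (0.5000, -0.8660, 4.0000)
after link 4: o_4 = (-0.4659, -0.6072, 4.0000)

-0.466 -0.607 4.000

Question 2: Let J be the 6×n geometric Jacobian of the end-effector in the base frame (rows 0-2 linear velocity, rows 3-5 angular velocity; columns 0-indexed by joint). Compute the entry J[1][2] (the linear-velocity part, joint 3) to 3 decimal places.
0.500

prismatic axis z_2 = (0.8660,0.5000,0.0000)
J_v[:, 2] = z_2; J_ω[:, 2] = (0,0,0)
entry J[1][2] = 0.5000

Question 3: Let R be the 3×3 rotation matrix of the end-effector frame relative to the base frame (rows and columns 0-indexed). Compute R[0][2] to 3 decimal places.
End-effector z-axis (col 2 of R) = (0.2588,0.9659,0.0000)
R[0][2] = 0.2588

0.259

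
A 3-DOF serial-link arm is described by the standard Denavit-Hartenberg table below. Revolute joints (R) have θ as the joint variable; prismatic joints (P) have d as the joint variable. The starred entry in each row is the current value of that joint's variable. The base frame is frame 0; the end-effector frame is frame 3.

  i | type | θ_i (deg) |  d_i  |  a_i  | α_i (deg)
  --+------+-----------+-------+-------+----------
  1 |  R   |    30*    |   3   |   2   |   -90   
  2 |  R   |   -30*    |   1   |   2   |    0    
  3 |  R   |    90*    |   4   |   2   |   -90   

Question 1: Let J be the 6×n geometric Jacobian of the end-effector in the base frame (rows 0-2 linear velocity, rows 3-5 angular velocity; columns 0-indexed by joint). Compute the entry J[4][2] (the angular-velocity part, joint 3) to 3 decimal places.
0.866

axis z_2 = (-0.5000,0.8660,0.0000); lever o_n−o_2 = (-1.1340,3.9641,-1.7321)
cross product → J_v[:, 2] = (-1.5000,-0.8660,-1.0000)
J_ω[:, 2] = z_2
entry J[4][2] = 0.8660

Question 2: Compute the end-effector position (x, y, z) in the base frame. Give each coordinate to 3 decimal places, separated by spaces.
after link 1: o_1 = (1.7321, 1.0000, 3.0000)
after link 2: o_2 = (2.7321, 2.7321, 4.0000)
after link 3: o_3 = (1.5981, 6.6962, 2.2679)

1.598 6.696 2.268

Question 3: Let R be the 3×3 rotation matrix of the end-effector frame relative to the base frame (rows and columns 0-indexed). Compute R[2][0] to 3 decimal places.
End-effector x-axis (col 0 of R) = (0.4330,0.2500,-0.8660)
R[2][0] = -0.8660

-0.866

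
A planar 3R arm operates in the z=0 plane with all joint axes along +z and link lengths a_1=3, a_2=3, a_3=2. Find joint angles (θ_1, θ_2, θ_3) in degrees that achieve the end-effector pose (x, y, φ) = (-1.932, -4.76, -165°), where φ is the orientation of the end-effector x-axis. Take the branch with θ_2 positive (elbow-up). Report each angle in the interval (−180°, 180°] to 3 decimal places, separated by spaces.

wrist centre = target − a_3·(cos φ, sin φ) = (-0.0001, -4.2424)
cos θ_2 = (17.9976−3²−3²)/(2·3·3) = -0.0001; θ_2 = 90.0075° (elbow-up)
β = atan2(-4.2424,-0.0001) = -90.0020°; ψ = atan2(3.0000,2.9996) = 45.0038°
θ_1 = β − ψ = -135.0058°
θ_3 = φ − θ_1 − θ_2 = -120.0018° (wrapped to (-180°,180°])

-135.006 90.008 -120.002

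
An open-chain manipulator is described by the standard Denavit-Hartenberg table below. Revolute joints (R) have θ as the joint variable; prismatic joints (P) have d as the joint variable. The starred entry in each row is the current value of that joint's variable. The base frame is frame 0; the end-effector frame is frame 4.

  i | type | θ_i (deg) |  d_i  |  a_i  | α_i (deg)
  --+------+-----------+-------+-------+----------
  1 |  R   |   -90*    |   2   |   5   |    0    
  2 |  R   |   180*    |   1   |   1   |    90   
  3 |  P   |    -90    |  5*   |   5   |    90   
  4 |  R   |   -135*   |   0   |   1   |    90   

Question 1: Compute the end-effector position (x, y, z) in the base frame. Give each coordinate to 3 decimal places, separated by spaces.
4.293 -4.000 -1.293

after link 1: o_1 = (0.0000, -5.0000, 2.0000)
after link 2: o_2 = (0.0000, -4.0000, 3.0000)
after link 3: o_3 = (5.0000, -4.0000, -2.0000)
after link 4: o_4 = (4.2929, -4.0000, -1.2929)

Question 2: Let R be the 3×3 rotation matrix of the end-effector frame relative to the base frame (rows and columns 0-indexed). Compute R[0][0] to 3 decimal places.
End-effector x-axis (col 0 of R) = (-0.7071,-0.0000,0.7071)
R[0][0] = -0.7071

-0.707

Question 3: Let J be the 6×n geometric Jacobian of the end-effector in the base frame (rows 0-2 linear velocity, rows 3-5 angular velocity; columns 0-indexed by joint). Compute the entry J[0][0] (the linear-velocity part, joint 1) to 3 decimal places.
4.000

axis z_0 = ẑ; lever o_n−o_0 = (4.2929,-4.0000,-1.2929)
cross product → J_v[:, 0] = (4.0000,4.2929,-0.0000)
J_ω[:, 0] = z_0
entry J[0][0] = 4.0000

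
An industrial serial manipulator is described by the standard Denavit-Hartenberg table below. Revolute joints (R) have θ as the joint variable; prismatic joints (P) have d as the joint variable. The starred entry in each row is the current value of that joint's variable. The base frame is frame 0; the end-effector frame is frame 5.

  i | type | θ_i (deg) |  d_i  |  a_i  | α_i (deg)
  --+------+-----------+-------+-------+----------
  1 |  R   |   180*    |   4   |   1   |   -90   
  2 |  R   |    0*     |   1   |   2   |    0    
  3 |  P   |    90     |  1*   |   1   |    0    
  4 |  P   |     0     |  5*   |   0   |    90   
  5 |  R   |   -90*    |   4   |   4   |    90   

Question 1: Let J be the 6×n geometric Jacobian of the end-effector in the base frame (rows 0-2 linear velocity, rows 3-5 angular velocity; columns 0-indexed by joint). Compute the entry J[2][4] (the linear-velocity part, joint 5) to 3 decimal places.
-4.000

axis z_4 = (-1.0000,0.0000,0.0000); lever o_n−o_4 = (-4.0000,4.0000,-0.0000)
cross product → J_v[:, 4] = (-0.0000,-0.0000,-4.0000)
J_ω[:, 4] = z_4
entry J[2][4] = -4.0000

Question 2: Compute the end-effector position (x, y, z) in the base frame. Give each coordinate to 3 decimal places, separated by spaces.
after link 1: o_1 = (-1.0000, 0.0000, 4.0000)
after link 2: o_2 = (-3.0000, -1.0000, 4.0000)
after link 3: o_3 = (-3.0000, -2.0000, 3.0000)
after link 4: o_4 = (-3.0000, -7.0000, 3.0000)
after link 5: o_5 = (-7.0000, -3.0000, 3.0000)

-7.000 -3.000 3.000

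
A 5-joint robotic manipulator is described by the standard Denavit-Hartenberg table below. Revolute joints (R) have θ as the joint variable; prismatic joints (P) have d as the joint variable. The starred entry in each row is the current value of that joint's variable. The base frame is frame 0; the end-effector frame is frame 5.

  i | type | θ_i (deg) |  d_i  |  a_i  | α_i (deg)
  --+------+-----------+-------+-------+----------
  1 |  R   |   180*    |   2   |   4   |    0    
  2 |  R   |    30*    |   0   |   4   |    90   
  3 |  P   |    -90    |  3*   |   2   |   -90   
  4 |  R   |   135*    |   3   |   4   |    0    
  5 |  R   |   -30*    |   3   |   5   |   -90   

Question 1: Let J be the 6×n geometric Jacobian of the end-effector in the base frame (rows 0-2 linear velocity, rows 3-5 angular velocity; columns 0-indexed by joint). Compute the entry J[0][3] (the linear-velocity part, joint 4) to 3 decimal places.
-2.061

axis z_3 = (-0.8660,-0.5000,0.0000); lever o_n−o_3 = (-1.3671,-9.6321,4.1225)
cross product → J_v[:, 3] = (-2.0613,3.5702,7.6581)
J_ω[:, 3] = z_3
entry J[0][3] = -2.0613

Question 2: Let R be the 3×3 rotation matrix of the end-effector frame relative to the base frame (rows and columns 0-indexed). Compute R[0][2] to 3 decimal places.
End-effector z-axis (col 2 of R) = (-0.1294,0.2241,0.9659)
R[0][2] = -0.1294

-0.129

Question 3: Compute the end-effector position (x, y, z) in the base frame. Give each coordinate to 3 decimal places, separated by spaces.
after link 1: o_1 = (-4.0000, 0.0000, 2.0000)
after link 2: o_2 = (-7.4641, -2.0000, 2.0000)
after link 3: o_3 = (-8.9641, 0.5981, 0.0000)
after link 4: o_4 = (-10.1480, -3.3514, 2.8284)
after link 5: o_5 = (-10.3312, -9.0340, 4.1225)

-10.331 -9.034 4.123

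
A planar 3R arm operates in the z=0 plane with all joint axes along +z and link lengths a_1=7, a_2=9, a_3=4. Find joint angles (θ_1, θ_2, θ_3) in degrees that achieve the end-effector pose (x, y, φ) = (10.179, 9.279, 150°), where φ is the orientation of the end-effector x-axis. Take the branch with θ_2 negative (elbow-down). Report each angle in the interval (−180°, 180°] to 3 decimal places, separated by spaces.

wrist centre = target − a_3·(cos φ, sin φ) = (13.6431, 7.2790)
cos θ_2 = (239.1181−7²−9²)/(2·7·9) = 0.8660; θ_2 = -30.0010° (elbow-down)
β = atan2(7.2790,13.6431) = 28.0812°; ψ = atan2(-4.5001,14.7941) = -16.9189°
θ_1 = β − ψ = 45.0002°
θ_3 = φ − θ_1 − θ_2 = 135.0009° (wrapped to (-180°,180°])

45.000 -30.001 135.001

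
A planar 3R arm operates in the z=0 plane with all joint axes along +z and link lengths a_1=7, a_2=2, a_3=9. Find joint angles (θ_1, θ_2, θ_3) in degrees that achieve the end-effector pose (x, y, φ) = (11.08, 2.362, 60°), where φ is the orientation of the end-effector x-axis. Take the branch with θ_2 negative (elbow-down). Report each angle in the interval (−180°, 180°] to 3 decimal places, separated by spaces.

wrist centre = target − a_3·(cos φ, sin φ) = (6.5800, -5.4322)
cos θ_2 = (72.8055−7²−2²)/(2·7·2) = 0.7073; θ_2 = -44.9811° (elbow-down)
β = atan2(-5.4322,6.5800) = -39.5419°; ψ = atan2(-1.4137,8.4147) = -9.5372°
θ_1 = β − ψ = -30.0048°
θ_3 = φ − θ_1 − θ_2 = 134.9859° (wrapped to (-180°,180°])

-30.005 -44.981 134.986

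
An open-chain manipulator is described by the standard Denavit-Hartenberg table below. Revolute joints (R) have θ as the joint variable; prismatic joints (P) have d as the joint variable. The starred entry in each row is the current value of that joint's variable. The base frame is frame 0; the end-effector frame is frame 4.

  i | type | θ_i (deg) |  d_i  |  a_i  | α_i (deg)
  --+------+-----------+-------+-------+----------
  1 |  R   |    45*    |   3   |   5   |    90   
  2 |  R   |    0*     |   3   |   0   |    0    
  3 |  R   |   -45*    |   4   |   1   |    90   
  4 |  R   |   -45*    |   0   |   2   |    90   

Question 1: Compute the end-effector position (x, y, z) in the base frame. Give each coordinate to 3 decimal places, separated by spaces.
8.692 0.793 1.293

after link 1: o_1 = (3.5355, 3.5355, 3.0000)
after link 2: o_2 = (5.6569, 1.4142, 3.0000)
after link 3: o_3 = (8.9853, -0.9142, 2.2929)
after link 4: o_4 = (8.6924, 0.7929, 1.2929)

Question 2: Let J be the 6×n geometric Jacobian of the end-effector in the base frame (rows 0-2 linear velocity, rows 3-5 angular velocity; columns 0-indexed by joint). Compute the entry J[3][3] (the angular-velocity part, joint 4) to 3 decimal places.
-0.500

axis z_3 = (-0.5000,-0.5000,-0.7071); lever o_n−o_3 = (-0.2929,1.7071,-1.0000)
cross product → J_v[:, 3] = (1.7071,-0.2929,-1.0000)
J_ω[:, 3] = z_3
entry J[3][3] = -0.5000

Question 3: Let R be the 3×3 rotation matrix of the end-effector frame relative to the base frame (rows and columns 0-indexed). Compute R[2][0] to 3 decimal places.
-0.500

End-effector x-axis (col 0 of R) = (-0.1464,0.8536,-0.5000)
R[2][0] = -0.5000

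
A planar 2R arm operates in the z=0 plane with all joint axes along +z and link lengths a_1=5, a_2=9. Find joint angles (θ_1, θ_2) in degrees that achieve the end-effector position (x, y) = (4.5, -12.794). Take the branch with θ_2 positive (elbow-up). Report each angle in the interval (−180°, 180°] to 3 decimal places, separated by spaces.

-90.005 30.007

cos θ_2 = (183.9364−5²−9²)/(2·5·9) = 0.8660; θ_2 = 30.0074° (elbow-up)
β = atan2(-12.7940,4.5000) = -70.6218°; ψ = atan2(4.5010,12.7936) = 19.3827°
θ_1 = β − ψ = -90.0045°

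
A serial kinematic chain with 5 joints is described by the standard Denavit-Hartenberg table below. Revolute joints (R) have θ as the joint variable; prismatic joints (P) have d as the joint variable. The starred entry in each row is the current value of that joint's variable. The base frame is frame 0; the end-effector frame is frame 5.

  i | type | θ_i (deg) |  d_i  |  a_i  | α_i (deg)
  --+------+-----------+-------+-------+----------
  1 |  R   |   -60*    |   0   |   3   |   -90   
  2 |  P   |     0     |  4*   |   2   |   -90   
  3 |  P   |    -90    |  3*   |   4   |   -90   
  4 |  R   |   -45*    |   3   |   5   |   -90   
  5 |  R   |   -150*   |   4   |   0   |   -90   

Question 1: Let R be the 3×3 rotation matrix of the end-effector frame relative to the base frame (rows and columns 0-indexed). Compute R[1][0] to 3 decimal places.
End-effector x-axis (col 0 of R) = (-0.2803,-0.7392,0.6124)
R[1][0] = -0.7392

-0.739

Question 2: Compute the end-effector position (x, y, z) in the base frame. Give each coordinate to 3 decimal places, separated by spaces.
16.440 0.254 -3.707

after link 1: o_1 = (1.5000, -2.5981, 0.0000)
after link 2: o_2 = (5.9641, -2.3301, 0.0000)
after link 3: o_3 = (9.4282, -0.3301, -3.0000)
after link 4: o_4 = (13.9901, -1.1604, -6.5355)
after link 5: o_5 = (16.4396, 0.2538, -3.7071)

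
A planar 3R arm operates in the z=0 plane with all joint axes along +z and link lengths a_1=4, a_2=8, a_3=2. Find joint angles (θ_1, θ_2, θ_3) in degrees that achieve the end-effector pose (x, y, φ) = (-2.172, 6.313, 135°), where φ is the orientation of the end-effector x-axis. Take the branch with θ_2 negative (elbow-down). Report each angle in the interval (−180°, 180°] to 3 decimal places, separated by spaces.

wrist centre = target − a_3·(cos φ, sin φ) = (-0.7578, 4.8988)
cos θ_2 = (24.5723−4²−8²)/(2·4·8) = -0.8661; θ_2 = -150.0036° (elbow-down)
β = atan2(4.8988,-0.7578) = 98.7933°; ψ = atan2(-3.9996,-2.9285) = -126.2114°
θ_1 = β − ψ = 225.0047°
θ_3 = φ − θ_1 − θ_2 = 59.9989° (wrapped to (-180°,180°])

-134.995 -150.004 59.999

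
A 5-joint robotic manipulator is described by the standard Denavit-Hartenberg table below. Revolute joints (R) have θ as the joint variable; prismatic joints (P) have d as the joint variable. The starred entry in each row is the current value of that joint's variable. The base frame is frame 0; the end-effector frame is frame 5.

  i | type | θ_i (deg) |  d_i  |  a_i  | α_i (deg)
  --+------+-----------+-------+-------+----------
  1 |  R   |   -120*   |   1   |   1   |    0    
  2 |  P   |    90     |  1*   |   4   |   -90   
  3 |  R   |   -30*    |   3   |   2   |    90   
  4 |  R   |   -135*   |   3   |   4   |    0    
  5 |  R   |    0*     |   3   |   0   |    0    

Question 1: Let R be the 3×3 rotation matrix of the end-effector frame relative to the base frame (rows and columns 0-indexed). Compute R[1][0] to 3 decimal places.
-0.306

End-effector x-axis (col 0 of R) = (-0.8839,-0.3062,-0.3536)
R[1][0] = -0.3062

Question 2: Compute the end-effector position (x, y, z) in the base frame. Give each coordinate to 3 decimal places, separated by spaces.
-0.170 -0.859 6.782

after link 1: o_1 = (-0.5000, -0.8660, 1.0000)
after link 2: o_2 = (2.9641, -2.8660, 2.0000)
after link 3: o_3 = (5.9641, -1.1340, 3.0000)
after link 4: o_4 = (1.1295, -1.6087, 4.1839)
after link 5: o_5 = (-0.1695, -0.8587, 6.7819)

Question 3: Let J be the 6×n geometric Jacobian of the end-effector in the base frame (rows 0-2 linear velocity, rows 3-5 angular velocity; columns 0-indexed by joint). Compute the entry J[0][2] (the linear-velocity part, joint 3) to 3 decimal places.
axis z_2 = (0.5000,0.8660,0.0000); lever o_n−o_2 = (-3.1336,2.0073,4.7819)
cross product → J_v[:, 2] = (4.1413,-2.3910,3.7174)
J_ω[:, 2] = z_2
entry J[0][2] = 4.1413

4.141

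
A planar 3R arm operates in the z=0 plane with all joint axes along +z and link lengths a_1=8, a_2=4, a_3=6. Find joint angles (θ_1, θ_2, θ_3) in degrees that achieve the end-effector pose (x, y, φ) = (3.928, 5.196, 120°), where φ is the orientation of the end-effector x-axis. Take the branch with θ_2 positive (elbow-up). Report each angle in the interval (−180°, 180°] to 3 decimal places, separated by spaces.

-30.001 120.003 29.998

wrist centre = target − a_3·(cos φ, sin φ) = (6.9280, -0.0002)
cos θ_2 = (47.9972−8²−4²)/(2·8·4) = -0.5000; θ_2 = 120.0029° (elbow-up)
β = atan2(-0.0002,6.9280) = -0.0013°; ψ = atan2(3.4640,5.9998) = 30.0000°
θ_1 = β − ψ = -30.0013°
θ_3 = φ − θ_1 − θ_2 = 29.9983° (wrapped to (-180°,180°])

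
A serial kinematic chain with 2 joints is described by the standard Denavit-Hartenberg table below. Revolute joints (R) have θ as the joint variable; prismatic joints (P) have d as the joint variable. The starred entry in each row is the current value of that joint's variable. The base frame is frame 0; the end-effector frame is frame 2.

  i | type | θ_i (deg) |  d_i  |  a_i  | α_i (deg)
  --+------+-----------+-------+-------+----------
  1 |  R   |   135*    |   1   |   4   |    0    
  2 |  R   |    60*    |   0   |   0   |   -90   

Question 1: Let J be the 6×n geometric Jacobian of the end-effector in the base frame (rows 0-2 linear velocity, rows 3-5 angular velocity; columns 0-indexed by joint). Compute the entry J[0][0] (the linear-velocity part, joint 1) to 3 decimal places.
-2.828

axis z_0 = ẑ; lever o_n−o_0 = (-2.8284,2.8284,1.0000)
cross product → J_v[:, 0] = (-2.8284,-2.8284,0.0000)
J_ω[:, 0] = z_0
entry J[0][0] = -2.8284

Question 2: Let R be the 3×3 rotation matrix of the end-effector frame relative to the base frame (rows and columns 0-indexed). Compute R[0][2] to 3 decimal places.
0.259

End-effector z-axis (col 2 of R) = (0.2588,-0.9659,0.0000)
R[0][2] = 0.2588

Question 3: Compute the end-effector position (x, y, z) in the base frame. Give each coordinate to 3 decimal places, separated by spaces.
-2.828 2.828 1.000

after link 1: o_1 = (-2.8284, 2.8284, 1.0000)
after link 2: o_2 = (-2.8284, 2.8284, 1.0000)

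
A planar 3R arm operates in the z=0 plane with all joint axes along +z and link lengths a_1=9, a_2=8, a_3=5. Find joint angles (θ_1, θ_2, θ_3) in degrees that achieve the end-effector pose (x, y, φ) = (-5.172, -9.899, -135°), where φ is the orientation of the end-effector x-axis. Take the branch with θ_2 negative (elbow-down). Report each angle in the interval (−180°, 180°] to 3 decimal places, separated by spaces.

wrist centre = target − a_3·(cos φ, sin φ) = (-1.6365, -6.3635)
cos θ_2 = (43.1717−9²−8²)/(2·9·8) = -0.7071; θ_2 = -135.0028° (elbow-down)
β = atan2(-6.3635,-1.6365) = -104.4220°; ψ = atan2(-5.6566,3.3429) = -59.4182°
θ_1 = β − ψ = -45.0038°
θ_3 = φ − θ_1 − θ_2 = 45.0066° (wrapped to (-180°,180°])

-45.004 -135.003 45.007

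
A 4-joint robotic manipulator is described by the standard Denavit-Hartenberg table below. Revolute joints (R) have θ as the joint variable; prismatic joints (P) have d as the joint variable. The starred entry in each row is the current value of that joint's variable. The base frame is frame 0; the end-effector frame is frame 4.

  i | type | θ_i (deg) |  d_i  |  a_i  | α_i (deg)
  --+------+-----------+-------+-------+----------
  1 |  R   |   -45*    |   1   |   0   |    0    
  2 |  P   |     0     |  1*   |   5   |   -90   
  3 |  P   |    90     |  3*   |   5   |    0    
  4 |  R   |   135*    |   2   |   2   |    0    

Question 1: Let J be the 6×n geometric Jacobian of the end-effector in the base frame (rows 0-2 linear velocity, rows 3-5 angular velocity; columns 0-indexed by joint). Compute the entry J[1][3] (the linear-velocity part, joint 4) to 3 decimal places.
axis z_3 = (0.7071,0.7071,0.0000); lever o_n−o_3 = (0.4142,2.4142,1.4142)
cross product → J_v[:, 3] = (1.0000,-1.0000,1.4142)
J_ω[:, 3] = z_3
entry J[1][3] = -1.0000

-1.000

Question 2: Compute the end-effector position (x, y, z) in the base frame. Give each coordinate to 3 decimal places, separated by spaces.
6.071 1.000 -1.586

after link 1: o_1 = (0.0000, 0.0000, 1.0000)
after link 2: o_2 = (3.5355, -3.5355, 2.0000)
after link 3: o_3 = (5.6569, -1.4142, -3.0000)
after link 4: o_4 = (6.0711, 1.0000, -1.5858)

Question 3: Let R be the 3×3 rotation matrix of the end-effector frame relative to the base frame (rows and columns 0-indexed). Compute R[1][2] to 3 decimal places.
End-effector z-axis (col 2 of R) = (0.7071,0.7071,0.0000)
R[1][2] = 0.7071

0.707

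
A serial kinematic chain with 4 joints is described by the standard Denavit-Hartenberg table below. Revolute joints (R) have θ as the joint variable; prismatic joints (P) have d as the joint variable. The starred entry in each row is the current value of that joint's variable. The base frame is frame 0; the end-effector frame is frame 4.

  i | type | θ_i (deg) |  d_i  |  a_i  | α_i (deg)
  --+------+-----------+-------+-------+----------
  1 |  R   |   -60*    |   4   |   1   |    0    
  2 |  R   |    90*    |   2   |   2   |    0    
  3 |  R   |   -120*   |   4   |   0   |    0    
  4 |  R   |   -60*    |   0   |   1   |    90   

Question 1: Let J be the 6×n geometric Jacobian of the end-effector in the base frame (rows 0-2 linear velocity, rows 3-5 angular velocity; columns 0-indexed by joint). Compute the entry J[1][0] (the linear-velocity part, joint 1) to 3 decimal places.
1.366

axis z_0 = ẑ; lever o_n−o_0 = (1.3660,-0.3660,10.0000)
cross product → J_v[:, 0] = (0.3660,1.3660,-0.0000)
J_ω[:, 0] = z_0
entry J[1][0] = 1.3660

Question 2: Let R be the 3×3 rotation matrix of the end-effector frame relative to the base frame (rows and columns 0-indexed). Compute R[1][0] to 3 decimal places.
End-effector x-axis (col 0 of R) = (-0.8660,-0.5000,0.0000)
R[1][0] = -0.5000

-0.500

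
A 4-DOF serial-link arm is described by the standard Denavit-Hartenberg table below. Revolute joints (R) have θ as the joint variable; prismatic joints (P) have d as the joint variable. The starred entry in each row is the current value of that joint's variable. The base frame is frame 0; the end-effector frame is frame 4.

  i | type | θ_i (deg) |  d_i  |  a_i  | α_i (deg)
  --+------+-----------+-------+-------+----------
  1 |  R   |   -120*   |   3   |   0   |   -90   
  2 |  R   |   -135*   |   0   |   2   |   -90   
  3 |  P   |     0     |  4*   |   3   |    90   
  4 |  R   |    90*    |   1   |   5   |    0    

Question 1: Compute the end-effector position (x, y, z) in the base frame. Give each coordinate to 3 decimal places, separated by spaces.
after link 1: o_1 = (0.0000, 0.0000, 3.0000)
after link 2: o_2 = (0.7071, 1.2247, 4.4142)
after link 3: o_3 = (0.3536, 0.6124, 9.3640)
after link 4: o_4 = (-0.5482, -2.9495, 12.8995)

-0.548 -2.949 12.899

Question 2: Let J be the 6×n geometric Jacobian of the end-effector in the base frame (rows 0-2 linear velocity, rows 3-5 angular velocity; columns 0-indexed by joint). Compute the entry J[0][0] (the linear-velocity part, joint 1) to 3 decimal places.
axis z_0 = ẑ; lever o_n−o_0 = (-0.5482,-2.9495,12.8995)
cross product → J_v[:, 0] = (2.9495,-0.5482,0.0000)
J_ω[:, 0] = z_0
entry J[0][0] = 2.9495

2.949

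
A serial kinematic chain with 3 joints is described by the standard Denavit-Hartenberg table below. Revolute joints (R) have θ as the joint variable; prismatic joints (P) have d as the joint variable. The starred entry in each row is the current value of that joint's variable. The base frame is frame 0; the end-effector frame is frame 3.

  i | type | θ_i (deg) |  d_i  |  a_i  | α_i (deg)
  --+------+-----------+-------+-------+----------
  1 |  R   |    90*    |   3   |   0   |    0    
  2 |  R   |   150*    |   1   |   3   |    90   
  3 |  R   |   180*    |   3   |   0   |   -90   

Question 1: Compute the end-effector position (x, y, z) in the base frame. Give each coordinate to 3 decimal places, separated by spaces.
after link 1: o_1 = (0.0000, 0.0000, 3.0000)
after link 2: o_2 = (-1.5000, -2.5981, 4.0000)
after link 3: o_3 = (-4.0981, -1.0981, 4.0000)

-4.098 -1.098 4.000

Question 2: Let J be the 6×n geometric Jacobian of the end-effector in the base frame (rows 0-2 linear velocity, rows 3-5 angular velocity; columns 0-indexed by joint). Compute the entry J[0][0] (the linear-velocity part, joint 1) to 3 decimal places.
axis z_0 = ẑ; lever o_n−o_0 = (-4.0981,-1.0981,4.0000)
cross product → J_v[:, 0] = (1.0981,-4.0981,0.0000)
J_ω[:, 0] = z_0
entry J[0][0] = 1.0981

1.098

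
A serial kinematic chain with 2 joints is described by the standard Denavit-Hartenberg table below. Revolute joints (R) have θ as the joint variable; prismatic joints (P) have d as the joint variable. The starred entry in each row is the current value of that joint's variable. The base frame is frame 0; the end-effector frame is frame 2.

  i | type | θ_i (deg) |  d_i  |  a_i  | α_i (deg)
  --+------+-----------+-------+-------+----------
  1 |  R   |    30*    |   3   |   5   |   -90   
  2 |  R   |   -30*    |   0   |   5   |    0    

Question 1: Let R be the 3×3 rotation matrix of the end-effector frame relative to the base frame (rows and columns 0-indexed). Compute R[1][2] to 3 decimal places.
End-effector z-axis (col 2 of R) = (-0.5000,0.8660,0.0000)
R[1][2] = 0.8660

0.866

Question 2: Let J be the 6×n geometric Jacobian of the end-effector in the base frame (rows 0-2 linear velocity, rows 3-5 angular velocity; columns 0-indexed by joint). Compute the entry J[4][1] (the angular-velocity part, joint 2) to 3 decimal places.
0.866

axis z_1 = (-0.5000,0.8660,0.0000); lever o_n−o_1 = (3.7500,2.1651,2.5000)
cross product → J_v[:, 1] = (2.1651,1.2500,-4.3301)
J_ω[:, 1] = z_1
entry J[4][1] = 0.8660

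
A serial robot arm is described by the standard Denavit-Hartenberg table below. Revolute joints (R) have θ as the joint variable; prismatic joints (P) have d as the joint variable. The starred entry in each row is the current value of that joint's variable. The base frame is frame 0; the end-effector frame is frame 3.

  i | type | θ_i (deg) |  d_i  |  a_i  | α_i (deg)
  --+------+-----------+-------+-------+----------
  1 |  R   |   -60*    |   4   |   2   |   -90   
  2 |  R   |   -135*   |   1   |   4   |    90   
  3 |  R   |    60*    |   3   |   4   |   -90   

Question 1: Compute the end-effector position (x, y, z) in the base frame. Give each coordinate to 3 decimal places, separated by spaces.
1.684 6.011 6.121

after link 1: o_1 = (1.0000, -1.7321, 4.0000)
after link 2: o_2 = (0.4518, 1.2174, 6.8284)
after link 3: o_3 = (1.6840, 6.0114, 6.1213)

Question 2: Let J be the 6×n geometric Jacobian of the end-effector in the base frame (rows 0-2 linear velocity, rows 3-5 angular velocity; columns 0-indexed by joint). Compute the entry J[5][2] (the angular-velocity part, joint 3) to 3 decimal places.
axis z_2 = (-0.3536,0.6124,-0.7071); lever o_n−o_2 = (1.2322,4.7939,-0.7071)
cross product → J_v[:, 2] = (2.9568,-1.1213,-2.4495)
J_ω[:, 2] = z_2
entry J[5][2] = -0.7071

-0.707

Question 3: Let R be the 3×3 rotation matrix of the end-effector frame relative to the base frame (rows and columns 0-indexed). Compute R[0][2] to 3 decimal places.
End-effector z-axis (col 2 of R) = (0.7392,-0.2803,-0.6124)
R[0][2] = 0.7392

0.739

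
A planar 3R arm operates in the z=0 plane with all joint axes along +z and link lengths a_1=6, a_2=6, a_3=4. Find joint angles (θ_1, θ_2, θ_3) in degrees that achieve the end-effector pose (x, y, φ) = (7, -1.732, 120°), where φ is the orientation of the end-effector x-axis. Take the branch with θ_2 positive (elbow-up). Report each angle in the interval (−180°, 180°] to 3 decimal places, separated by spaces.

wrist centre = target − a_3·(cos φ, sin φ) = (9.0000, -5.1961)
cos θ_2 = (107.9995−6²−6²)/(2·6·6) = 0.5000; θ_2 = 60.0005° (elbow-up)
β = atan2(-5.1961,9.0000) = -29.9998°; ψ = atan2(5.1962,9.0000) = 30.0002°
θ_1 = β − ψ = -60.0000°
θ_3 = φ − θ_1 − θ_2 = 119.9995° (wrapped to (-180°,180°])

-60.000 60.000 120.000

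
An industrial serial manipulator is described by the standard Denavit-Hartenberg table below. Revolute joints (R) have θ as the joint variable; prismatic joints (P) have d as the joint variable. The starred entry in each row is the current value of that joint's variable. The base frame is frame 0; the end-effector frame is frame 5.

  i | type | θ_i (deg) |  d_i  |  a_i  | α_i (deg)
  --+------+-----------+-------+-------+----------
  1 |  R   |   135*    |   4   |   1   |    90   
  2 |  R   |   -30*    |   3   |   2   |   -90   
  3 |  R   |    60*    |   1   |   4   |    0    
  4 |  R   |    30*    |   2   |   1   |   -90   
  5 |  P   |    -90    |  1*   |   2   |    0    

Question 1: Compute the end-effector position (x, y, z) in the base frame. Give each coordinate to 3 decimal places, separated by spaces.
after link 1: o_1 = (-0.7071, 0.7071, 4.0000)
after link 2: o_2 = (0.1895, 4.0532, 3.0000)
after link 3: o_3 = (-3.8383, 3.1820, 2.8660)
after link 4: o_4 = (-5.2525, 3.1820, 4.5981)
after link 5: o_5 = (-5.3473, 3.2767, 6.8301)

-5.347 3.277 6.830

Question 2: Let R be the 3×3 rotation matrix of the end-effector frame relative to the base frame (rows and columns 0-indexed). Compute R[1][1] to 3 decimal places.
End-effector y-axis (col 1 of R) = (-0.7071,-0.7071,-0.0000)
R[1][1] = -0.7071

-0.707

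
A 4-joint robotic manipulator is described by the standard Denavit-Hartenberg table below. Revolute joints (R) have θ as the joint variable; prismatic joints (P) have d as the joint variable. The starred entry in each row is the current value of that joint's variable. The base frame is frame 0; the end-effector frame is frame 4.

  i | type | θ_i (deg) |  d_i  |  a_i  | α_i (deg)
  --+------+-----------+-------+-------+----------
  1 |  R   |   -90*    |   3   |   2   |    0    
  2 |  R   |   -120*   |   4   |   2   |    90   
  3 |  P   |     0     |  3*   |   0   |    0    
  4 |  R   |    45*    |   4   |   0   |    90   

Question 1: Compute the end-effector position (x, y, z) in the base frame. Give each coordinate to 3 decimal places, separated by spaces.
1.768 5.062 7.000

after link 1: o_1 = (0.0000, -2.0000, 3.0000)
after link 2: o_2 = (-1.7321, -1.0000, 7.0000)
after link 3: o_3 = (-0.2321, 1.5981, 7.0000)
after link 4: o_4 = (1.7679, 5.0622, 7.0000)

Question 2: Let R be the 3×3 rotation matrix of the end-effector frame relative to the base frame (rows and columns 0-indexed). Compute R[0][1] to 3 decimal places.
0.500

End-effector y-axis (col 1 of R) = (0.5000,0.8660,0.0000)
R[0][1] = 0.5000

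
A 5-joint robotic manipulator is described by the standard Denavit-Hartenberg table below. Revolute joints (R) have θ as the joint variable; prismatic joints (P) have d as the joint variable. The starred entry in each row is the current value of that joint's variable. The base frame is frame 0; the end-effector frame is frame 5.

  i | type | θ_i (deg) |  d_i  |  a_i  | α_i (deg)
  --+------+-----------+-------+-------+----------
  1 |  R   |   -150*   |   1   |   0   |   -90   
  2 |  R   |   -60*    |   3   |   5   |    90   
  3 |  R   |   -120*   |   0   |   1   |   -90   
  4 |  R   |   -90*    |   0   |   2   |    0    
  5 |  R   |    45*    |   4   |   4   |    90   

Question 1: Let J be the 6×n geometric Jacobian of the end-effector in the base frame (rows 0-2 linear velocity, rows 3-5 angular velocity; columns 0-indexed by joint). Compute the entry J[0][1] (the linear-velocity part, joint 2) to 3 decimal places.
-7.003

axis z_1 = (0.5000,-0.8660,0.0000); lever o_n−o_1 = (-0.3726,2.4586,8.0866)
cross product → J_v[:, 1] = (-7.0032,-4.0433,0.9066)
J_ω[:, 1] = z_1
entry J[0][1] = -7.0032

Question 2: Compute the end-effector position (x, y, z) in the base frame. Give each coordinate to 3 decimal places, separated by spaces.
-0.373 2.459 9.087

after link 1: o_1 = (0.0000, 0.0000, 1.0000)
after link 2: o_2 = (-0.6651, -3.8481, 5.3301)
after link 3: o_3 = (-0.8816, -2.9731, 4.8971)
after link 4: o_4 = (0.6184, -2.1071, 5.8971)
after link 5: o_5 = (-0.3726, 2.4586, 9.0866)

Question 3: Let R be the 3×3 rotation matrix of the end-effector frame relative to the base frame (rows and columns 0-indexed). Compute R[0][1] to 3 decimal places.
End-effector y-axis (col 1 of R) = (-0.6250,0.2165,0.7500)
R[0][1] = -0.6250

-0.625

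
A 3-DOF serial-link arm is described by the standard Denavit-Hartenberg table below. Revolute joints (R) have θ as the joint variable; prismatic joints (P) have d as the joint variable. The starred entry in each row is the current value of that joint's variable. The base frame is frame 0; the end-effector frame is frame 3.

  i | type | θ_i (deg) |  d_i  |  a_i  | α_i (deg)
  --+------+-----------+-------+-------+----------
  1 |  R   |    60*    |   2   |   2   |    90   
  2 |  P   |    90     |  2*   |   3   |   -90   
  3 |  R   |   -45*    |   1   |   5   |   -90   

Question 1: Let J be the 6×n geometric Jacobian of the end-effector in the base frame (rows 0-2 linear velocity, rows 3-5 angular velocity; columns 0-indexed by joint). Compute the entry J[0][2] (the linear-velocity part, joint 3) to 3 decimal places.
axis z_2 = (-0.5000,-0.8660,0.0000); lever o_n−o_2 = (2.5619,-2.6338,3.5355)
cross product → J_v[:, 2] = (-3.0619,1.7678,3.5355)
J_ω[:, 2] = z_2
entry J[0][2] = -3.0619

-3.062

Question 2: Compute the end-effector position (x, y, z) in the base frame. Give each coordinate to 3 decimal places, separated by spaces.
after link 1: o_1 = (1.0000, 1.7321, 2.0000)
after link 2: o_2 = (2.7321, 0.7321, 5.0000)
after link 3: o_3 = (5.2939, -1.9017, 8.5355)

5.294 -1.902 8.536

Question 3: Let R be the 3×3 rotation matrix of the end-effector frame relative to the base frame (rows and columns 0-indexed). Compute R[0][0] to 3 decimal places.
End-effector x-axis (col 0 of R) = (0.6124,-0.3536,0.7071)
R[0][0] = 0.6124

0.612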